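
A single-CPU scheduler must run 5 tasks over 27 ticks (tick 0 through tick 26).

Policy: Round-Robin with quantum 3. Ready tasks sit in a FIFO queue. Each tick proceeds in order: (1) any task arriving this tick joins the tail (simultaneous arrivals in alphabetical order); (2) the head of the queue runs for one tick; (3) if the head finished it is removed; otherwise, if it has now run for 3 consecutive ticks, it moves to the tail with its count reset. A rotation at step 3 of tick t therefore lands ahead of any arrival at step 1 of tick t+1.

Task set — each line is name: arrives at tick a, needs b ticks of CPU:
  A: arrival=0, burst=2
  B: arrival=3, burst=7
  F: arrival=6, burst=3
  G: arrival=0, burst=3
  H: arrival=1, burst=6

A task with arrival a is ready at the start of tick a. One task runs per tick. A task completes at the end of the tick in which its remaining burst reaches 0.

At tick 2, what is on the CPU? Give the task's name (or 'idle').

t=0: queue=[A,G] q_used=0 → run A
t=1: queue=[A,G,H] q_used=1 → run A
t=2: queue=[G,H] q_used=0 → run G
t=3: queue=[G,H,B] q_used=1 → run G
t=4: queue=[G,H,B] q_used=2 → run G
t=5: queue=[H,B] q_used=0 → run H
t=6: queue=[H,B,F] q_used=1 → run H
t=7: queue=[H,B,F] q_used=2 → run H
t=8: queue=[B,F,H] q_used=0 → run B
t=9: queue=[B,F,H] q_used=1 → run B
t=10: queue=[B,F,H] q_used=2 → run B
t=11: queue=[F,H,B] q_used=0 → run F
t=12: queue=[F,H,B] q_used=1 → run F
t=13: queue=[F,H,B] q_used=2 → run F
t=14: queue=[H,B] q_used=0 → run H
t=15: queue=[H,B] q_used=1 → run H
t=16: queue=[H,B] q_used=2 → run H
t=17: queue=[B] q_used=0 → run B
t=18: queue=[B] q_used=1 → run B
t=19: queue=[B] q_used=2 → run B
t=20: queue=[B] q_used=0 → run B
t=21: (idle)
t=22: (idle)
t=23: (idle)
t=24: (idle)
t=25: (idle)
t=26: (idle)

running at tick 2 = G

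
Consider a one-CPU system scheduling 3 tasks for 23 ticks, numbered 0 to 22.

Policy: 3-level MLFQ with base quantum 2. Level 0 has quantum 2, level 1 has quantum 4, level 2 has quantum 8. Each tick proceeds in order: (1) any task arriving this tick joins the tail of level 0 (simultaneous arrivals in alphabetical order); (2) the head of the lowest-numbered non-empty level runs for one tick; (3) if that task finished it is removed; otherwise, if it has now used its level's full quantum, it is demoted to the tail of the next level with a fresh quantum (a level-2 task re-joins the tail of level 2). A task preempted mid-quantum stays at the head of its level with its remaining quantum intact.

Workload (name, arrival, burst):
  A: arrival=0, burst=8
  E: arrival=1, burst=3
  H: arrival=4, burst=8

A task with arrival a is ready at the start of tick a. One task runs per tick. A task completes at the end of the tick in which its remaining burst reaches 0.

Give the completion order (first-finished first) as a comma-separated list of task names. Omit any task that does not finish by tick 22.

completion order = E, A, H

t=0: L0/L1/L2 = A/-/- → run A
t=1: L0/L1/L2 = AE/-/- → run A
t=2: L0/L1/L2 = E/A/- → run E
t=3: L0/L1/L2 = E/A/- → run E
t=4: L0/L1/L2 = H/AE/- → run H
t=5: L0/L1/L2 = H/AE/- → run H
t=6: L0/L1/L2 = -/AEH/- → run A
t=7: L0/L1/L2 = -/AEH/- → run A
t=8: L0/L1/L2 = -/AEH/- → run A
t=9: L0/L1/L2 = -/AEH/- → run A
t=10: L0/L1/L2 = -/EH/A → run E
t=11: L0/L1/L2 = -/H/A → run H
t=12: L0/L1/L2 = -/H/A → run H
t=13: L0/L1/L2 = -/H/A → run H
t=14: L0/L1/L2 = -/H/A → run H
t=15: L0/L1/L2 = -/-/AH → run A
t=16: L0/L1/L2 = -/-/AH → run A
t=17: L0/L1/L2 = -/-/H → run H
t=18: L0/L1/L2 = -/-/H → run H
t=19: (idle)
t=20: (idle)
t=21: (idle)
t=22: (idle)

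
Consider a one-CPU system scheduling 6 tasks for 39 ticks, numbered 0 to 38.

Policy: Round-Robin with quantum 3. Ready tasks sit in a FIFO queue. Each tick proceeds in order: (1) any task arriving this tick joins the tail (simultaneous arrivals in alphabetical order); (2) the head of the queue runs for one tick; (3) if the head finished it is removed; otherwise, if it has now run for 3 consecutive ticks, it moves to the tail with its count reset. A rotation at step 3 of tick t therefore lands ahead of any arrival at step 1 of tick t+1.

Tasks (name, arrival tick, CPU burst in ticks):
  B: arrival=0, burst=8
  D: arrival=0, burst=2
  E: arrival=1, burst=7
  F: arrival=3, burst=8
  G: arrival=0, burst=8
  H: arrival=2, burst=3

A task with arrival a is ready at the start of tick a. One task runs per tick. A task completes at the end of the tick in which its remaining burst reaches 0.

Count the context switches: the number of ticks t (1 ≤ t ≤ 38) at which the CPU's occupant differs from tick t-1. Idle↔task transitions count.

context switches = 14

t=0: queue=[B,D,G] q_used=0 → run B
t=1: queue=[B,D,G,E] q_used=1 → run B
t=2: queue=[B,D,G,E,H] q_used=2 → run B
t=3: queue=[D,G,E,H,B,F] q_used=0 → run D
t=4: queue=[D,G,E,H,B,F] q_used=1 → run D
t=5: queue=[G,E,H,B,F] q_used=0 → run G
t=6: queue=[G,E,H,B,F] q_used=1 → run G
t=7: queue=[G,E,H,B,F] q_used=2 → run G
t=8: queue=[E,H,B,F,G] q_used=0 → run E
t=9: queue=[E,H,B,F,G] q_used=1 → run E
t=10: queue=[E,H,B,F,G] q_used=2 → run E
t=11: queue=[H,B,F,G,E] q_used=0 → run H
t=12: queue=[H,B,F,G,E] q_used=1 → run H
t=13: queue=[H,B,F,G,E] q_used=2 → run H
t=14: queue=[B,F,G,E] q_used=0 → run B
t=15: queue=[B,F,G,E] q_used=1 → run B
t=16: queue=[B,F,G,E] q_used=2 → run B
t=17: queue=[F,G,E,B] q_used=0 → run F
t=18: queue=[F,G,E,B] q_used=1 → run F
t=19: queue=[F,G,E,B] q_used=2 → run F
t=20: queue=[G,E,B,F] q_used=0 → run G
t=21: queue=[G,E,B,F] q_used=1 → run G
t=22: queue=[G,E,B,F] q_used=2 → run G
t=23: queue=[E,B,F,G] q_used=0 → run E
t=24: queue=[E,B,F,G] q_used=1 → run E
t=25: queue=[E,B,F,G] q_used=2 → run E
t=26: queue=[B,F,G,E] q_used=0 → run B
t=27: queue=[B,F,G,E] q_used=1 → run B
t=28: queue=[F,G,E] q_used=0 → run F
t=29: queue=[F,G,E] q_used=1 → run F
t=30: queue=[F,G,E] q_used=2 → run F
t=31: queue=[G,E,F] q_used=0 → run G
t=32: queue=[G,E,F] q_used=1 → run G
t=33: queue=[E,F] q_used=0 → run E
t=34: queue=[F] q_used=0 → run F
t=35: queue=[F] q_used=1 → run F
t=36: (idle)
t=37: (idle)
t=38: (idle)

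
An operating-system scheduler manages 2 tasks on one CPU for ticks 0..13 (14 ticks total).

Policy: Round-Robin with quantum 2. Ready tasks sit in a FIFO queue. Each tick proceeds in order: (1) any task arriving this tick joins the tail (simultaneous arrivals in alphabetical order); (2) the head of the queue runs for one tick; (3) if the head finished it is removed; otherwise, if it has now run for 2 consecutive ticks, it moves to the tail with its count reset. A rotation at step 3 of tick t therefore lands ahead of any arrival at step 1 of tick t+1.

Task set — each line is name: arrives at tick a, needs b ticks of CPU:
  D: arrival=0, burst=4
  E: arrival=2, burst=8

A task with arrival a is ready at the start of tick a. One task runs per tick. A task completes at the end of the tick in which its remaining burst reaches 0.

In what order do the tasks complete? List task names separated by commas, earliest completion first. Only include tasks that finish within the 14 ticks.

t=0: queue=[D] q_used=0 → run D
t=1: queue=[D] q_used=1 → run D
t=2: queue=[D,E] q_used=0 → run D
t=3: queue=[D,E] q_used=1 → run D
t=4: queue=[E] q_used=0 → run E
t=5: queue=[E] q_used=1 → run E
t=6: queue=[E] q_used=0 → run E
t=7: queue=[E] q_used=1 → run E
t=8: queue=[E] q_used=0 → run E
t=9: queue=[E] q_used=1 → run E
t=10: queue=[E] q_used=0 → run E
t=11: queue=[E] q_used=1 → run E
t=12: (idle)
t=13: (idle)

completion order = D, E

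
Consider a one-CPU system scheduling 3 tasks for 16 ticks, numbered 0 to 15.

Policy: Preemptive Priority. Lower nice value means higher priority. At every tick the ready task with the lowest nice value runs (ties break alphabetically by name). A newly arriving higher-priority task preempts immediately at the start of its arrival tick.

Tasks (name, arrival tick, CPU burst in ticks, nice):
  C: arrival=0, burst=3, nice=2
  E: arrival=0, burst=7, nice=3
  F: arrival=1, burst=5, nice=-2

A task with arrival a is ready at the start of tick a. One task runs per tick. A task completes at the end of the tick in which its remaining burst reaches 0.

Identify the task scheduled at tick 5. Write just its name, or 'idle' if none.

running at tick 5 = F

t=0: ready={C,E} → run C
t=1: ready={C,E,F} → run F
t=2: ready={C,E,F} → run F
t=3: ready={C,E,F} → run F
t=4: ready={C,E,F} → run F
t=5: ready={C,E,F} → run F
t=6: ready={C,E} → run C
t=7: ready={C,E} → run C
t=8: ready={E} → run E
t=9: ready={E} → run E
t=10: ready={E} → run E
t=11: ready={E} → run E
t=12: ready={E} → run E
t=13: ready={E} → run E
t=14: ready={E} → run E
t=15: (idle)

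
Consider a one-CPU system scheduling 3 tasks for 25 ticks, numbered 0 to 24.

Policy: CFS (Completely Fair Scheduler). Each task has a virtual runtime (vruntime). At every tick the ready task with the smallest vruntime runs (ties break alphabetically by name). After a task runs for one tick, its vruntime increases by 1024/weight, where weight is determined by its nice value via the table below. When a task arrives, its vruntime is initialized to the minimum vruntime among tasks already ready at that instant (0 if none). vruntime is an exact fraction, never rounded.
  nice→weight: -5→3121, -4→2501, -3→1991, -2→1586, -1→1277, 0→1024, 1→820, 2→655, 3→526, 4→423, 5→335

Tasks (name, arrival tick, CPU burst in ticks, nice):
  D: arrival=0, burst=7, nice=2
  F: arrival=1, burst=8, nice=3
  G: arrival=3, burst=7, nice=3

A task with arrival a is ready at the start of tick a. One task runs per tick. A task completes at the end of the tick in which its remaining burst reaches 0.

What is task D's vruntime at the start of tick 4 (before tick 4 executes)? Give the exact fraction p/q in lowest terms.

vruntime(D, start of tick 4) = 3072/655

t=0: vr[D=0] → run D
t=1: vr[D=1024/655 F=1024/655] → run D
t=2: vr[D=2048/655 F=1024/655] → run F
t=3: vr[D=2048/655 F=604672/172265 G=2048/655] → run D
t=4: vr[D=3072/655 F=604672/172265 G=2048/655] → run G
t=5: vr[D=3072/655 F=604672/172265 G=873984/172265] → run F
t=6: vr[D=3072/655 F=940032/172265 G=873984/172265] → run D
t=7: vr[D=4096/655 F=940032/172265 G=873984/172265] → run G
t=8: vr[D=4096/655 F=940032/172265 G=1209344/172265] → run F
t=9: vr[D=4096/655 F=1275392/172265 G=1209344/172265] → run D
t=10: vr[D=1024/131 F=1275392/172265 G=1209344/172265] → run G
t=11: vr[D=1024/131 F=1275392/172265 G=1544704/172265] → run F
t=12: vr[D=1024/131 F=1610752/172265 G=1544704/172265] → run D
t=13: vr[D=6144/655 F=1610752/172265 G=1544704/172265] → run G
t=14: vr[D=6144/655 F=1610752/172265 G=1880064/172265] → run F
t=15: vr[D=6144/655 F=1946112/172265 G=1880064/172265] → run D
t=16: vr[F=1946112/172265 G=1880064/172265] → run G
t=17: vr[F=1946112/172265 G=2215424/172265] → run F
t=18: vr[F=2281472/172265 G=2215424/172265] → run G
t=19: vr[F=2281472/172265 G=2550784/172265] → run F
t=20: vr[F=2616832/172265 G=2550784/172265] → run G
t=21: vr[F=2616832/172265] → run F
t=22: (idle)
t=23: (idle)
t=24: (idle)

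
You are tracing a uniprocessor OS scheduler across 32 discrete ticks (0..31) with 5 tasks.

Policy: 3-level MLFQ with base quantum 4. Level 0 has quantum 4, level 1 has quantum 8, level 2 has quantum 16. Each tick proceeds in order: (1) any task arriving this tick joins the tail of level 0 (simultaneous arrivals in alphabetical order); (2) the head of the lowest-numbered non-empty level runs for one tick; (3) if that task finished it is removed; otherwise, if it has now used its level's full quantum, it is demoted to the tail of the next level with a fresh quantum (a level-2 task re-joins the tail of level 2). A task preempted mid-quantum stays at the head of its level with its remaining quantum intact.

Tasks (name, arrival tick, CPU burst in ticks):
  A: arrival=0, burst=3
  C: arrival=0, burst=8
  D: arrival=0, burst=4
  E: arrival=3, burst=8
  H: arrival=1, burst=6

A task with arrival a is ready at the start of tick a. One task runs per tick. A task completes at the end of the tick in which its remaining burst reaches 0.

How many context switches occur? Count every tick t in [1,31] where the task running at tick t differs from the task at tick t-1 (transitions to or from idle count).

t=0: L0/L1/L2 = ACD/-/- → run A
t=1: L0/L1/L2 = ACDH/-/- → run A
t=2: L0/L1/L2 = ACDH/-/- → run A
t=3: L0/L1/L2 = CDHE/-/- → run C
t=4: L0/L1/L2 = CDHE/-/- → run C
t=5: L0/L1/L2 = CDHE/-/- → run C
t=6: L0/L1/L2 = CDHE/-/- → run C
t=7: L0/L1/L2 = DHE/C/- → run D
t=8: L0/L1/L2 = DHE/C/- → run D
t=9: L0/L1/L2 = DHE/C/- → run D
t=10: L0/L1/L2 = DHE/C/- → run D
t=11: L0/L1/L2 = HE/C/- → run H
t=12: L0/L1/L2 = HE/C/- → run H
t=13: L0/L1/L2 = HE/C/- → run H
t=14: L0/L1/L2 = HE/C/- → run H
t=15: L0/L1/L2 = E/CH/- → run E
t=16: L0/L1/L2 = E/CH/- → run E
t=17: L0/L1/L2 = E/CH/- → run E
t=18: L0/L1/L2 = E/CH/- → run E
t=19: L0/L1/L2 = -/CHE/- → run C
t=20: L0/L1/L2 = -/CHE/- → run C
t=21: L0/L1/L2 = -/CHE/- → run C
t=22: L0/L1/L2 = -/CHE/- → run C
t=23: L0/L1/L2 = -/HE/- → run H
t=24: L0/L1/L2 = -/HE/- → run H
t=25: L0/L1/L2 = -/E/- → run E
t=26: L0/L1/L2 = -/E/- → run E
t=27: L0/L1/L2 = -/E/- → run E
t=28: L0/L1/L2 = -/E/- → run E
t=29: (idle)
t=30: (idle)
t=31: (idle)

context switches = 8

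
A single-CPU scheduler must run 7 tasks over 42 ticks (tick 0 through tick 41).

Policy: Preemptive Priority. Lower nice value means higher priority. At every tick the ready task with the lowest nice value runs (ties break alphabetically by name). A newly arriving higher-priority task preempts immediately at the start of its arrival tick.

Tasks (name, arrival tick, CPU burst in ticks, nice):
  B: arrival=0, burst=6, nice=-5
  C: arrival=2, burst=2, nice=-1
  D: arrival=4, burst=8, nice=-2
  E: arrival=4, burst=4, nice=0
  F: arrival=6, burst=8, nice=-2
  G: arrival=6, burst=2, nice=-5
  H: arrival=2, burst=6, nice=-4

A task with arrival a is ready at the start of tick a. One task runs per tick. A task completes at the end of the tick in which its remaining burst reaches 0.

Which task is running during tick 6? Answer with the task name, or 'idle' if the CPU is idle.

t=0: ready={B} → run B
t=1: ready={B} → run B
t=2: ready={B,C,H} → run B
t=3: ready={B,C,H} → run B
t=4: ready={B,C,D,E,H} → run B
t=5: ready={B,C,D,E,H} → run B
t=6: ready={C,D,E,F,G,H} → run G
t=7: ready={C,D,E,F,G,H} → run G
t=8: ready={C,D,E,F,H} → run H
t=9: ready={C,D,E,F,H} → run H
t=10: ready={C,D,E,F,H} → run H
t=11: ready={C,D,E,F,H} → run H
t=12: ready={C,D,E,F,H} → run H
t=13: ready={C,D,E,F,H} → run H
t=14: ready={C,D,E,F} → run D
t=15: ready={C,D,E,F} → run D
t=16: ready={C,D,E,F} → run D
t=17: ready={C,D,E,F} → run D
t=18: ready={C,D,E,F} → run D
t=19: ready={C,D,E,F} → run D
t=20: ready={C,D,E,F} → run D
t=21: ready={C,D,E,F} → run D
t=22: ready={C,E,F} → run F
t=23: ready={C,E,F} → run F
t=24: ready={C,E,F} → run F
t=25: ready={C,E,F} → run F
t=26: ready={C,E,F} → run F
t=27: ready={C,E,F} → run F
t=28: ready={C,E,F} → run F
t=29: ready={C,E,F} → run F
t=30: ready={C,E} → run C
t=31: ready={C,E} → run C
t=32: ready={E} → run E
t=33: ready={E} → run E
t=34: ready={E} → run E
t=35: ready={E} → run E
t=36: (idle)
t=37: (idle)
t=38: (idle)
t=39: (idle)
t=40: (idle)
t=41: (idle)

running at tick 6 = G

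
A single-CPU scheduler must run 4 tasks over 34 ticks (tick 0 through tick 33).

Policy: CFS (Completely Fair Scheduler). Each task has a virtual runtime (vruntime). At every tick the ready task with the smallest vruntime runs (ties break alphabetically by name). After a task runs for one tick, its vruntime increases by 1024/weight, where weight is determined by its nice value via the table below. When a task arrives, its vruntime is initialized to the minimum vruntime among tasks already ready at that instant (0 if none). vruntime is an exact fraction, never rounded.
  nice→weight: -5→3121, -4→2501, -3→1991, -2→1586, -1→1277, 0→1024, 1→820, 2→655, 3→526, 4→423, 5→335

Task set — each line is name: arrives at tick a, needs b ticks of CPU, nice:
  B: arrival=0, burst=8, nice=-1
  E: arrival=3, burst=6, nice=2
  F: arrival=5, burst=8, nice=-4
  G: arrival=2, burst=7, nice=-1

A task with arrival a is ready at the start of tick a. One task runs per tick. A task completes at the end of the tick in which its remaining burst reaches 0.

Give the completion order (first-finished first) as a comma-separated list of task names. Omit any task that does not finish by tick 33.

completion order = F, B, G, E

t=0: vr[B=0] → run B
t=1: vr[B=1024/1277] → run B
t=2: vr[B=2048/1277 G=2048/1277] → run B
t=3: vr[B=3072/1277 E=2048/1277 G=2048/1277] → run E
t=4: vr[B=3072/1277 E=2649088/836435 G=2048/1277] → run G
t=5: vr[B=3072/1277 E=2649088/836435 F=3072/1277 G=3072/1277] → run B
t=6: vr[B=4096/1277 E=2649088/836435 F=3072/1277 G=3072/1277] → run F
t=7: vr[B=4096/1277 E=2649088/836435 F=8990720/3193777 G=3072/1277] → run G
t=8: vr[B=4096/1277 E=2649088/836435 F=8990720/3193777 G=4096/1277] → run F
t=9: vr[B=4096/1277 E=2649088/836435 F=10298368/3193777 G=4096/1277] → run E
t=10: vr[B=4096/1277 E=3956736/836435 F=10298368/3193777 G=4096/1277] → run B
t=11: vr[B=5120/1277 E=3956736/836435 F=10298368/3193777 G=4096/1277] → run G
t=12: vr[B=5120/1277 E=3956736/836435 F=10298368/3193777 G=5120/1277] → run F
t=13: vr[B=5120/1277 E=3956736/836435 F=11606016/3193777 G=5120/1277] → run F
t=14: vr[B=5120/1277 E=3956736/836435 F=12913664/3193777 G=5120/1277] → run B
t=15: vr[B=6144/1277 E=3956736/836435 F=12913664/3193777 G=5120/1277] → run G
t=16: vr[B=6144/1277 E=3956736/836435 F=12913664/3193777 G=6144/1277] → run F
t=17: vr[B=6144/1277 E=3956736/836435 F=14221312/3193777 G=6144/1277] → run F
t=18: vr[B=6144/1277 E=3956736/836435 F=15528960/3193777 G=6144/1277] → run E
t=19: vr[B=6144/1277 E=5264384/836435 F=15528960/3193777 G=6144/1277] → run B
t=20: vr[B=7168/1277 E=5264384/836435 F=15528960/3193777 G=6144/1277] → run G
t=21: vr[B=7168/1277 E=5264384/836435 F=15528960/3193777 G=7168/1277] → run F
t=22: vr[B=7168/1277 E=5264384/836435 F=16836608/3193777 G=7168/1277] → run F
t=23: vr[B=7168/1277 E=5264384/836435 G=7168/1277] → run B
t=24: vr[E=5264384/836435 G=7168/1277] → run G
t=25: vr[E=5264384/836435 G=8192/1277] → run E
t=26: vr[E=6572032/836435 G=8192/1277] → run G
t=27: vr[E=6572032/836435] → run E
t=28: vr[E=1575936/167287] → run E
t=29: (idle)
t=30: (idle)
t=31: (idle)
t=32: (idle)
t=33: (idle)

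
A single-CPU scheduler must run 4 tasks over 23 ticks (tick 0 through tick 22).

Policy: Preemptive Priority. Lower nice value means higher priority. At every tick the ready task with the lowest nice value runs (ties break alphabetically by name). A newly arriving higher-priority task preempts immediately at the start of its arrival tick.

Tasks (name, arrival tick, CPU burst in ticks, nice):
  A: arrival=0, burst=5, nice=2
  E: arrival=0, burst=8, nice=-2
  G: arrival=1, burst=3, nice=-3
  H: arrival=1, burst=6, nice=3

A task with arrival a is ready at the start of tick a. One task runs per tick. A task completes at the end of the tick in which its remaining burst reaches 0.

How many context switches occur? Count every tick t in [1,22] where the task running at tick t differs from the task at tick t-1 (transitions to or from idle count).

t=0: ready={A,E} → run E
t=1: ready={A,E,G,H} → run G
t=2: ready={A,E,G,H} → run G
t=3: ready={A,E,G,H} → run G
t=4: ready={A,E,H} → run E
t=5: ready={A,E,H} → run E
t=6: ready={A,E,H} → run E
t=7: ready={A,E,H} → run E
t=8: ready={A,E,H} → run E
t=9: ready={A,E,H} → run E
t=10: ready={A,E,H} → run E
t=11: ready={A,H} → run A
t=12: ready={A,H} → run A
t=13: ready={A,H} → run A
t=14: ready={A,H} → run A
t=15: ready={A,H} → run A
t=16: ready={H} → run H
t=17: ready={H} → run H
t=18: ready={H} → run H
t=19: ready={H} → run H
t=20: ready={H} → run H
t=21: ready={H} → run H
t=22: (idle)

context switches = 5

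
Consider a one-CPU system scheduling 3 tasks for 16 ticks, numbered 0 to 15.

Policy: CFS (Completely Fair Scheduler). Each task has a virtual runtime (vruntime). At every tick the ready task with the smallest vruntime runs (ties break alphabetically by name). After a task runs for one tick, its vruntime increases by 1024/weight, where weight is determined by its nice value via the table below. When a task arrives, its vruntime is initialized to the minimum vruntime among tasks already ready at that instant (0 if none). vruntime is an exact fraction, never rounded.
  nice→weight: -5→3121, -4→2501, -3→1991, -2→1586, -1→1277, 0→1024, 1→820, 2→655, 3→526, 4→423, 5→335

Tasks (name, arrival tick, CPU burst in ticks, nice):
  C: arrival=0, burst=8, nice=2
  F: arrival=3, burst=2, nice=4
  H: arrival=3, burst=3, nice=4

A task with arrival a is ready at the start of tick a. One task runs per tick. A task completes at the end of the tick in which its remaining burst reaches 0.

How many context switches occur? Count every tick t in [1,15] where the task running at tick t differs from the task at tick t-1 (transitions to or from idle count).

context switches = 9

t=0: vr[C=0] → run C
t=1: vr[C=1024/655] → run C
t=2: vr[C=2048/655] → run C
t=3: vr[C=3072/655 F=3072/655 H=3072/655] → run C
t=4: vr[C=4096/655 F=3072/655 H=3072/655] → run F
t=5: vr[C=4096/655 F=1970176/277065 H=3072/655] → run H
t=6: vr[C=4096/655 F=1970176/277065 H=1970176/277065] → run C
t=7: vr[C=1024/131 F=1970176/277065 H=1970176/277065] → run F
t=8: vr[C=1024/131 H=1970176/277065] → run H
t=9: vr[C=1024/131 H=2640896/277065] → run C
t=10: vr[C=6144/655 H=2640896/277065] → run C
t=11: vr[C=7168/655 H=2640896/277065] → run H
t=12: vr[C=7168/655] → run C
t=13: (idle)
t=14: (idle)
t=15: (idle)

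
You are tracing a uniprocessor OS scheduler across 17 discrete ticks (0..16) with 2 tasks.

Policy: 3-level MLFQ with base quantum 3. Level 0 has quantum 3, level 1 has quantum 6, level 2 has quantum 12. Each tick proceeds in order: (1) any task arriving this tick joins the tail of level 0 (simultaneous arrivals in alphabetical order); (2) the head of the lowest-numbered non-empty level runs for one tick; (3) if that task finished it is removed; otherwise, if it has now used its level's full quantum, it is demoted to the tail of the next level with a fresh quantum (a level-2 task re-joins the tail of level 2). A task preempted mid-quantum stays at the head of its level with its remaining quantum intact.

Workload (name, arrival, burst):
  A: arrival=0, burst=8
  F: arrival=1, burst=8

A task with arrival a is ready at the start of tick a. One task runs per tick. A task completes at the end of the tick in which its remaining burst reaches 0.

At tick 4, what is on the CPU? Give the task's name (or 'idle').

running at tick 4 = F

t=0: L0/L1/L2 = A/-/- → run A
t=1: L0/L1/L2 = AF/-/- → run A
t=2: L0/L1/L2 = AF/-/- → run A
t=3: L0/L1/L2 = F/A/- → run F
t=4: L0/L1/L2 = F/A/- → run F
t=5: L0/L1/L2 = F/A/- → run F
t=6: L0/L1/L2 = -/AF/- → run A
t=7: L0/L1/L2 = -/AF/- → run A
t=8: L0/L1/L2 = -/AF/- → run A
t=9: L0/L1/L2 = -/AF/- → run A
t=10: L0/L1/L2 = -/AF/- → run A
t=11: L0/L1/L2 = -/F/- → run F
t=12: L0/L1/L2 = -/F/- → run F
t=13: L0/L1/L2 = -/F/- → run F
t=14: L0/L1/L2 = -/F/- → run F
t=15: L0/L1/L2 = -/F/- → run F
t=16: (idle)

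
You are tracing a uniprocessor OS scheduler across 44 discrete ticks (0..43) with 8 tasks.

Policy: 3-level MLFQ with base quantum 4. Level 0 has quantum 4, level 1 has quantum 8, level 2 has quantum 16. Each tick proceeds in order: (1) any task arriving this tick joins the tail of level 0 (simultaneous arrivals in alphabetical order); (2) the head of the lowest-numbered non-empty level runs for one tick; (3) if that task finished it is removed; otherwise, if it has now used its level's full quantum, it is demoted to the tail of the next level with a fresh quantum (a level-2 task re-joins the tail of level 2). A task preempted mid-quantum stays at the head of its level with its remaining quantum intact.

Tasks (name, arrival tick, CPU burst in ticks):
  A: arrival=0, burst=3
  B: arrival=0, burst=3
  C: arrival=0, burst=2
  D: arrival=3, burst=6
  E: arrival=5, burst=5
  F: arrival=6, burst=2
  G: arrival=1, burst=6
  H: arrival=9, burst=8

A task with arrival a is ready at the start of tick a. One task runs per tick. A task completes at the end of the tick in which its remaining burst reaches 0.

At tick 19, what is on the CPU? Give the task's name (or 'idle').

t=0: L0/L1/L2 = ABC/-/- → run A
t=1: L0/L1/L2 = ABCG/-/- → run A
t=2: L0/L1/L2 = ABCG/-/- → run A
t=3: L0/L1/L2 = BCGD/-/- → run B
t=4: L0/L1/L2 = BCGD/-/- → run B
t=5: L0/L1/L2 = BCGDE/-/- → run B
t=6: L0/L1/L2 = CGDEF/-/- → run C
t=7: L0/L1/L2 = CGDEF/-/- → run C
t=8: L0/L1/L2 = GDEF/-/- → run G
t=9: L0/L1/L2 = GDEFH/-/- → run G
t=10: L0/L1/L2 = GDEFH/-/- → run G
t=11: L0/L1/L2 = GDEFH/-/- → run G
t=12: L0/L1/L2 = DEFH/G/- → run D
t=13: L0/L1/L2 = DEFH/G/- → run D
t=14: L0/L1/L2 = DEFH/G/- → run D
t=15: L0/L1/L2 = DEFH/G/- → run D
t=16: L0/L1/L2 = EFH/GD/- → run E
t=17: L0/L1/L2 = EFH/GD/- → run E
t=18: L0/L1/L2 = EFH/GD/- → run E
t=19: L0/L1/L2 = EFH/GD/- → run E
t=20: L0/L1/L2 = FH/GDE/- → run F
t=21: L0/L1/L2 = FH/GDE/- → run F
t=22: L0/L1/L2 = H/GDE/- → run H
t=23: L0/L1/L2 = H/GDE/- → run H
t=24: L0/L1/L2 = H/GDE/- → run H
t=25: L0/L1/L2 = H/GDE/- → run H
t=26: L0/L1/L2 = -/GDEH/- → run G
t=27: L0/L1/L2 = -/GDEH/- → run G
t=28: L0/L1/L2 = -/DEH/- → run D
t=29: L0/L1/L2 = -/DEH/- → run D
t=30: L0/L1/L2 = -/EH/- → run E
t=31: L0/L1/L2 = -/H/- → run H
t=32: L0/L1/L2 = -/H/- → run H
t=33: L0/L1/L2 = -/H/- → run H
t=34: L0/L1/L2 = -/H/- → run H
t=35: (idle)
t=36: (idle)
t=37: (idle)
t=38: (idle)
t=39: (idle)
t=40: (idle)
t=41: (idle)
t=42: (idle)
t=43: (idle)

running at tick 19 = E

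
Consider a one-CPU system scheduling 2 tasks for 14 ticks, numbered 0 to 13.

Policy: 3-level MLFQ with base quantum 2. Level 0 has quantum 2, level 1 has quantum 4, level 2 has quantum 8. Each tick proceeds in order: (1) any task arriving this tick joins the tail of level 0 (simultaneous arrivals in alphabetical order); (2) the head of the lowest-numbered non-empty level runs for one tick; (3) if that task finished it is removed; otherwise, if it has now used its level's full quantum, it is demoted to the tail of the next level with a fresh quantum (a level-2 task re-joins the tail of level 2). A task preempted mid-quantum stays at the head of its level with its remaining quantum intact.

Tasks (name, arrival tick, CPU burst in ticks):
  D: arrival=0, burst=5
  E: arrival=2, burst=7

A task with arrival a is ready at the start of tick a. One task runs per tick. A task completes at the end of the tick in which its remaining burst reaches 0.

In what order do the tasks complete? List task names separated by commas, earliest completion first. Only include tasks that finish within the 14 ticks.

t=0: L0/L1/L2 = D/-/- → run D
t=1: L0/L1/L2 = D/-/- → run D
t=2: L0/L1/L2 = E/D/- → run E
t=3: L0/L1/L2 = E/D/- → run E
t=4: L0/L1/L2 = -/DE/- → run D
t=5: L0/L1/L2 = -/DE/- → run D
t=6: L0/L1/L2 = -/DE/- → run D
t=7: L0/L1/L2 = -/E/- → run E
t=8: L0/L1/L2 = -/E/- → run E
t=9: L0/L1/L2 = -/E/- → run E
t=10: L0/L1/L2 = -/E/- → run E
t=11: L0/L1/L2 = -/-/E → run E
t=12: (idle)
t=13: (idle)

completion order = D, E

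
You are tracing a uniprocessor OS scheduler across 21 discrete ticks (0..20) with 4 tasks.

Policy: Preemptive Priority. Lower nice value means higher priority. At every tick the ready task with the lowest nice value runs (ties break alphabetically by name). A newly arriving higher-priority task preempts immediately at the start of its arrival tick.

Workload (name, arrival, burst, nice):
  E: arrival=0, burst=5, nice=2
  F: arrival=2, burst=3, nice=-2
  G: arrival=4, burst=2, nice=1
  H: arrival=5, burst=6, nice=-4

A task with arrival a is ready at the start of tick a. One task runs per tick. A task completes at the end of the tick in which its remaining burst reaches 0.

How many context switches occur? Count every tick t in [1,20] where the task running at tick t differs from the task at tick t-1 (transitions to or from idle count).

context switches = 5

t=0: ready={E} → run E
t=1: ready={E} → run E
t=2: ready={E,F} → run F
t=3: ready={E,F} → run F
t=4: ready={E,F,G} → run F
t=5: ready={E,G,H} → run H
t=6: ready={E,G,H} → run H
t=7: ready={E,G,H} → run H
t=8: ready={E,G,H} → run H
t=9: ready={E,G,H} → run H
t=10: ready={E,G,H} → run H
t=11: ready={E,G} → run G
t=12: ready={E,G} → run G
t=13: ready={E} → run E
t=14: ready={E} → run E
t=15: ready={E} → run E
t=16: (idle)
t=17: (idle)
t=18: (idle)
t=19: (idle)
t=20: (idle)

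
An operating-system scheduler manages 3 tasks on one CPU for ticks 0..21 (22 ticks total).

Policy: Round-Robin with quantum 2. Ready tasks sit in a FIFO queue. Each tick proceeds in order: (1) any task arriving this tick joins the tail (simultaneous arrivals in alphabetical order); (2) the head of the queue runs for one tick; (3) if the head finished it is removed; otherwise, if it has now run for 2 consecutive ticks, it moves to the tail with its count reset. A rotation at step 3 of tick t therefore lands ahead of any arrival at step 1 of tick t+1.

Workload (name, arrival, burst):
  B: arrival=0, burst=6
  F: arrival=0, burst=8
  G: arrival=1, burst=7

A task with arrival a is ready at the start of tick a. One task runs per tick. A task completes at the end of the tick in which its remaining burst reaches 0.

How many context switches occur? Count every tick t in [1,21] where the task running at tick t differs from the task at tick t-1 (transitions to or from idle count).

t=0: queue=[B,F] q_used=0 → run B
t=1: queue=[B,F,G] q_used=1 → run B
t=2: queue=[F,G,B] q_used=0 → run F
t=3: queue=[F,G,B] q_used=1 → run F
t=4: queue=[G,B,F] q_used=0 → run G
t=5: queue=[G,B,F] q_used=1 → run G
t=6: queue=[B,F,G] q_used=0 → run B
t=7: queue=[B,F,G] q_used=1 → run B
t=8: queue=[F,G,B] q_used=0 → run F
t=9: queue=[F,G,B] q_used=1 → run F
t=10: queue=[G,B,F] q_used=0 → run G
t=11: queue=[G,B,F] q_used=1 → run G
t=12: queue=[B,F,G] q_used=0 → run B
t=13: queue=[B,F,G] q_used=1 → run B
t=14: queue=[F,G] q_used=0 → run F
t=15: queue=[F,G] q_used=1 → run F
t=16: queue=[G,F] q_used=0 → run G
t=17: queue=[G,F] q_used=1 → run G
t=18: queue=[F,G] q_used=0 → run F
t=19: queue=[F,G] q_used=1 → run F
t=20: queue=[G] q_used=0 → run G
t=21: (idle)

context switches = 11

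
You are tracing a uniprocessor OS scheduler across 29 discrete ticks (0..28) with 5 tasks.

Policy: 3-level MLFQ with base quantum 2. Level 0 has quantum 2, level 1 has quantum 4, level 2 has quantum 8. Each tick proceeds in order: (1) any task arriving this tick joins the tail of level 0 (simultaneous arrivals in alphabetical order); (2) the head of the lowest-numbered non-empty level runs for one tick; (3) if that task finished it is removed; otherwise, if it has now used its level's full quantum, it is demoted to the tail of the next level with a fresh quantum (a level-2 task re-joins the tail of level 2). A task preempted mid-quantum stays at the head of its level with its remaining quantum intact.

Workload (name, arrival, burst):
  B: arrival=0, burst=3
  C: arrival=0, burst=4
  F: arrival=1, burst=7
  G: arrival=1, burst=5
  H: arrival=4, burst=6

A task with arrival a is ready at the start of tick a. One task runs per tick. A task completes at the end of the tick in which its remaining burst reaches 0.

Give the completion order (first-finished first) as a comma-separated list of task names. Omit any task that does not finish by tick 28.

completion order = B, C, G, H, F

t=0: L0/L1/L2 = BC/-/- → run B
t=1: L0/L1/L2 = BCFG/-/- → run B
t=2: L0/L1/L2 = CFG/B/- → run C
t=3: L0/L1/L2 = CFG/B/- → run C
t=4: L0/L1/L2 = FGH/BC/- → run F
t=5: L0/L1/L2 = FGH/BC/- → run F
t=6: L0/L1/L2 = GH/BCF/- → run G
t=7: L0/L1/L2 = GH/BCF/- → run G
t=8: L0/L1/L2 = H/BCFG/- → run H
t=9: L0/L1/L2 = H/BCFG/- → run H
t=10: L0/L1/L2 = -/BCFGH/- → run B
t=11: L0/L1/L2 = -/CFGH/- → run C
t=12: L0/L1/L2 = -/CFGH/- → run C
t=13: L0/L1/L2 = -/FGH/- → run F
t=14: L0/L1/L2 = -/FGH/- → run F
t=15: L0/L1/L2 = -/FGH/- → run F
t=16: L0/L1/L2 = -/FGH/- → run F
t=17: L0/L1/L2 = -/GH/F → run G
t=18: L0/L1/L2 = -/GH/F → run G
t=19: L0/L1/L2 = -/GH/F → run G
t=20: L0/L1/L2 = -/H/F → run H
t=21: L0/L1/L2 = -/H/F → run H
t=22: L0/L1/L2 = -/H/F → run H
t=23: L0/L1/L2 = -/H/F → run H
t=24: L0/L1/L2 = -/-/F → run F
t=25: (idle)
t=26: (idle)
t=27: (idle)
t=28: (idle)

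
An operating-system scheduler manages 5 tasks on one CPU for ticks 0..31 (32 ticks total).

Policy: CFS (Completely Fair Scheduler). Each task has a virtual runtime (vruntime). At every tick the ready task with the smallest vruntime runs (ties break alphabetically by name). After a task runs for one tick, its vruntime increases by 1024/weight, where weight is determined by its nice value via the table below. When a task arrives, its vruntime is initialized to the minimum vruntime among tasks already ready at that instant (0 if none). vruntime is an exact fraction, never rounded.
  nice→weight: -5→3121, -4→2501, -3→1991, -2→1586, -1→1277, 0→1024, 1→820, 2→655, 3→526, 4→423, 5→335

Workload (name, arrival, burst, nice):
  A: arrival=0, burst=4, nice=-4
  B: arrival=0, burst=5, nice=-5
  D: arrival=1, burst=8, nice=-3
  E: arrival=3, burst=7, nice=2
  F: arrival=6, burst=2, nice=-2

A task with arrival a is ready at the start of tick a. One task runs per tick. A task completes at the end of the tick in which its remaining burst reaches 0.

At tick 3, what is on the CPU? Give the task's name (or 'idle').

t=0: vr[A=0 B=0] → run A
t=1: vr[A=1024/2501 B=0 D=0] → run B
t=2: vr[A=1024/2501 B=1024/3121 D=0] → run D
t=3: vr[A=1024/2501 B=1024/3121 D=1024/1991 E=1024/3121] → run B
t=4: vr[A=1024/2501 B=2048/3121 D=1024/1991 E=1024/3121] → run E
t=5: vr[A=1024/2501 B=2048/3121 D=1024/1991 E=3866624/2044255] → run A
t=6: vr[A=2048/2501 B=2048/3121 D=1024/1991 E=3866624/2044255 F=1024/1991] → run D
t=7: vr[A=2048/2501 B=2048/3121 D=2048/1991 E=3866624/2044255 F=1024/1991] → run F
t=8: vr[A=2048/2501 B=2048/3121 D=2048/1991 E=3866624/2044255 F=1831424/1578863] → run B
t=9: vr[A=2048/2501 B=3072/3121 D=2048/1991 E=3866624/2044255 F=1831424/1578863] → run A
t=10: vr[A=3072/2501 B=3072/3121 D=2048/1991 E=3866624/2044255 F=1831424/1578863] → run B
t=11: vr[A=3072/2501 B=4096/3121 D=2048/1991 E=3866624/2044255 F=1831424/1578863] → run D
t=12: vr[A=3072/2501 B=4096/3121 D=3072/1991 E=3866624/2044255 F=1831424/1578863] → run F
t=13: vr[A=3072/2501 B=4096/3121 D=3072/1991 E=3866624/2044255] → run A
t=14: vr[B=4096/3121 D=3072/1991 E=3866624/2044255] → run B
t=15: vr[D=3072/1991 E=3866624/2044255] → run D
t=16: vr[D=4096/1991 E=3866624/2044255] → run E
t=17: vr[D=4096/1991 E=7062528/2044255] → run D
t=18: vr[D=5120/1991 E=7062528/2044255] → run D
t=19: vr[D=6144/1991 E=7062528/2044255] → run D
t=20: vr[D=7168/1991 E=7062528/2044255] → run E
t=21: vr[D=7168/1991 E=10258432/2044255] → run D
t=22: vr[E=10258432/2044255] → run E
t=23: vr[E=13454336/2044255] → run E
t=24: vr[E=3330048/408851] → run E
t=25: vr[E=19846144/2044255] → run E
t=26: (idle)
t=27: (idle)
t=28: (idle)
t=29: (idle)
t=30: (idle)
t=31: (idle)

running at tick 3 = B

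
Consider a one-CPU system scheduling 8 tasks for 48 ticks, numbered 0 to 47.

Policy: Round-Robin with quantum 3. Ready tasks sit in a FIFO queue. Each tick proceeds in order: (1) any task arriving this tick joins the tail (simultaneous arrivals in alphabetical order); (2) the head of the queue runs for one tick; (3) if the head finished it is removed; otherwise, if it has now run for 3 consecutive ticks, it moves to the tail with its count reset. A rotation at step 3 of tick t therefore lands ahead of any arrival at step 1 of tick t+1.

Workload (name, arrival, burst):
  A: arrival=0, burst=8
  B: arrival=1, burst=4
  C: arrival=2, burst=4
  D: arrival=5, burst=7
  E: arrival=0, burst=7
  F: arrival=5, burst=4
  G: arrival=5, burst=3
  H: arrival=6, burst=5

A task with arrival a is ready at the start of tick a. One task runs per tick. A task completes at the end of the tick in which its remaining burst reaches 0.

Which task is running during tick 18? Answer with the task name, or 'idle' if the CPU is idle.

running at tick 18 = F

t=0: queue=[A,E] q_used=0 → run A
t=1: queue=[A,E,B] q_used=1 → run A
t=2: queue=[A,E,B,C] q_used=2 → run A
t=3: queue=[E,B,C,A] q_used=0 → run E
t=4: queue=[E,B,C,A] q_used=1 → run E
t=5: queue=[E,B,C,A,D,F,G] q_used=2 → run E
t=6: queue=[B,C,A,D,F,G,E,H] q_used=0 → run B
t=7: queue=[B,C,A,D,F,G,E,H] q_used=1 → run B
t=8: queue=[B,C,A,D,F,G,E,H] q_used=2 → run B
t=9: queue=[C,A,D,F,G,E,H,B] q_used=0 → run C
t=10: queue=[C,A,D,F,G,E,H,B] q_used=1 → run C
t=11: queue=[C,A,D,F,G,E,H,B] q_used=2 → run C
t=12: queue=[A,D,F,G,E,H,B,C] q_used=0 → run A
t=13: queue=[A,D,F,G,E,H,B,C] q_used=1 → run A
t=14: queue=[A,D,F,G,E,H,B,C] q_used=2 → run A
t=15: queue=[D,F,G,E,H,B,C,A] q_used=0 → run D
t=16: queue=[D,F,G,E,H,B,C,A] q_used=1 → run D
t=17: queue=[D,F,G,E,H,B,C,A] q_used=2 → run D
t=18: queue=[F,G,E,H,B,C,A,D] q_used=0 → run F
t=19: queue=[F,G,E,H,B,C,A,D] q_used=1 → run F
t=20: queue=[F,G,E,H,B,C,A,D] q_used=2 → run F
t=21: queue=[G,E,H,B,C,A,D,F] q_used=0 → run G
t=22: queue=[G,E,H,B,C,A,D,F] q_used=1 → run G
t=23: queue=[G,E,H,B,C,A,D,F] q_used=2 → run G
t=24: queue=[E,H,B,C,A,D,F] q_used=0 → run E
t=25: queue=[E,H,B,C,A,D,F] q_used=1 → run E
t=26: queue=[E,H,B,C,A,D,F] q_used=2 → run E
t=27: queue=[H,B,C,A,D,F,E] q_used=0 → run H
t=28: queue=[H,B,C,A,D,F,E] q_used=1 → run H
t=29: queue=[H,B,C,A,D,F,E] q_used=2 → run H
t=30: queue=[B,C,A,D,F,E,H] q_used=0 → run B
t=31: queue=[C,A,D,F,E,H] q_used=0 → run C
t=32: queue=[A,D,F,E,H] q_used=0 → run A
t=33: queue=[A,D,F,E,H] q_used=1 → run A
t=34: queue=[D,F,E,H] q_used=0 → run D
t=35: queue=[D,F,E,H] q_used=1 → run D
t=36: queue=[D,F,E,H] q_used=2 → run D
t=37: queue=[F,E,H,D] q_used=0 → run F
t=38: queue=[E,H,D] q_used=0 → run E
t=39: queue=[H,D] q_used=0 → run H
t=40: queue=[H,D] q_used=1 → run H
t=41: queue=[D] q_used=0 → run D
t=42: (idle)
t=43: (idle)
t=44: (idle)
t=45: (idle)
t=46: (idle)
t=47: (idle)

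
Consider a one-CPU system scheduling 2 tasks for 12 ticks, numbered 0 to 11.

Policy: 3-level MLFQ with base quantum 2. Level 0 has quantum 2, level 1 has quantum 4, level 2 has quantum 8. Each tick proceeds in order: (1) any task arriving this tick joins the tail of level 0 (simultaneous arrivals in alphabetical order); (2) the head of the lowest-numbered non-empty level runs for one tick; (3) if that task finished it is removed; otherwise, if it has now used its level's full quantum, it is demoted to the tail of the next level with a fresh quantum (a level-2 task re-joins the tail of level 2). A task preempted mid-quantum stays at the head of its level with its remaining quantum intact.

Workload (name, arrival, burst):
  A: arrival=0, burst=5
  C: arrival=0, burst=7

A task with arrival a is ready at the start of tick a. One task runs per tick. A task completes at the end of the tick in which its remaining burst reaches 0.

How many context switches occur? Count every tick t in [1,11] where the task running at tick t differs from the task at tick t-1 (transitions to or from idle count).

t=0: L0/L1/L2 = AC/-/- → run A
t=1: L0/L1/L2 = AC/-/- → run A
t=2: L0/L1/L2 = C/A/- → run C
t=3: L0/L1/L2 = C/A/- → run C
t=4: L0/L1/L2 = -/AC/- → run A
t=5: L0/L1/L2 = -/AC/- → run A
t=6: L0/L1/L2 = -/AC/- → run A
t=7: L0/L1/L2 = -/C/- → run C
t=8: L0/L1/L2 = -/C/- → run C
t=9: L0/L1/L2 = -/C/- → run C
t=10: L0/L1/L2 = -/C/- → run C
t=11: L0/L1/L2 = -/-/C → run C

context switches = 3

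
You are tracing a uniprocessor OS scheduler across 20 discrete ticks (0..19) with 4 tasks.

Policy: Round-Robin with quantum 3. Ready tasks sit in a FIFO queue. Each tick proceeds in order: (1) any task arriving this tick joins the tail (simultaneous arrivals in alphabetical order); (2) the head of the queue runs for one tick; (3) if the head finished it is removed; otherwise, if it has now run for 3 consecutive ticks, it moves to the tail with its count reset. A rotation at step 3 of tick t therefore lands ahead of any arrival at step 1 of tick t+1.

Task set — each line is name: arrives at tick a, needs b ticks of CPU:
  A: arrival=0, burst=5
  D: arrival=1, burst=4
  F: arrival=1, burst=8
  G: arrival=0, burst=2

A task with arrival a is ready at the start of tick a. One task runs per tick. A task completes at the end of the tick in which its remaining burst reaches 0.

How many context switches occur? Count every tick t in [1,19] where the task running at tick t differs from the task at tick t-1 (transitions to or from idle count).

t=0: queue=[A,G] q_used=0 → run A
t=1: queue=[A,G,D,F] q_used=1 → run A
t=2: queue=[A,G,D,F] q_used=2 → run A
t=3: queue=[G,D,F,A] q_used=0 → run G
t=4: queue=[G,D,F,A] q_used=1 → run G
t=5: queue=[D,F,A] q_used=0 → run D
t=6: queue=[D,F,A] q_used=1 → run D
t=7: queue=[D,F,A] q_used=2 → run D
t=8: queue=[F,A,D] q_used=0 → run F
t=9: queue=[F,A,D] q_used=1 → run F
t=10: queue=[F,A,D] q_used=2 → run F
t=11: queue=[A,D,F] q_used=0 → run A
t=12: queue=[A,D,F] q_used=1 → run A
t=13: queue=[D,F] q_used=0 → run D
t=14: queue=[F] q_used=0 → run F
t=15: queue=[F] q_used=1 → run F
t=16: queue=[F] q_used=2 → run F
t=17: queue=[F] q_used=0 → run F
t=18: queue=[F] q_used=1 → run F
t=19: (idle)

context switches = 7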